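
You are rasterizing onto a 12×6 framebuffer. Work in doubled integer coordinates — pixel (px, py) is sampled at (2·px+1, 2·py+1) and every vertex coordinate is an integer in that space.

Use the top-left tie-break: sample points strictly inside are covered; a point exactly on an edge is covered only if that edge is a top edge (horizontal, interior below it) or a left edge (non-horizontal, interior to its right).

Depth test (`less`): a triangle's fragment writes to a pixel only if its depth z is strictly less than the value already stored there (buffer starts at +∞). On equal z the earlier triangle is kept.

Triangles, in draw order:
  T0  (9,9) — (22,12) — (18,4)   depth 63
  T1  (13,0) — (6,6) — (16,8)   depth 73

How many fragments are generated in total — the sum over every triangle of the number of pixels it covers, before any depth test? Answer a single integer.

T0:
  2·area = 92  (B↔C swapped to make it positive)
  edge (9, 9)→(18, 4): d=(9,-5) top-left  bias=+0
  edge (18, 4)→(22, 12): d=(4,8) right/bottom  bias=-1
  edge (22, 12)→(9, 9): d=(-13,-3) top-left  bias=+0
    (8,2)@(17, 5): e=[4,12,76] → #
    (9,2)@(19, 5): e=[14,-4,82] → ·
    (6,3)@(13, 7): e=[2,52,38] → #
    (7,3)@(15, 7): e=[12,36,44] → #
    (9,3)@(19, 7): e=[32,4,56] → #
    (10,3)@(21, 7): e=[42,-12,62] → ·
    (4,4)@(9, 9): e=[0,92,0] → #  [on edge]
    (5,4)@(11, 9): e=[10,76,6] → #
    (10,4)@(21, 9): e=[60,-4,36] → ·
    (4,5)@(9, 11): e=[18,100,-26] → ·
    (5,5)@(11, 11): e=[28,84,-20] → ·
    (6,5)@(13, 11): e=[38,68,-14] → ·
  covered (13 px):
    · · · · · · · · · · · ·
    · · · · · · · · · · · ·
    · · · · · · · · # · · ·
    · · · · · · # # # # · ·
    · · · · # # # # # # · ·
    · · · · · · · · · # # ·
T1:
  2·area = 74  (B↔C swapped to make it positive)
  edge (13, 0)→(16, 8): d=(3,8) right/bottom  bias=-1
  edge (16, 8)→(6, 6): d=(-10,-2) top-left  bias=+0
  edge (6, 6)→(13, 0): d=(7,-6) top-left  bias=+0
    (6,0)@(13, 1): e=[3,64,7] → #
    (7,0)@(15, 1): e=[-13,68,19] → ·
    (5,1)@(11, 3): e=[25,40,9] → #
    (7,1)@(15, 3): e=[-7,48,33] → ·
    (0,2)@(1, 5): e=[111,0,-37] → ·  [on edge]
    (4,2)@(9, 5): e=[47,16,11] → #
    (7,2)@(15, 5): e=[-1,28,47] → ·
    (4,3)@(9, 7): e=[53,-4,25] → ·
    (5,3)@(11, 7): e=[37,0,37] → #  [on edge]
    (7,3)@(15, 7): e=[5,8,61] → #
    (8,3)@(17, 7): e=[-11,12,73] → ·
    (5,4)@(11, 9): e=[43,-20,51] → ·
    (10,4)@(21, 9): e=[-37,0,111] → ·  [on edge]
  covered (9 px):
    · · · · · · # · · · · ·
    · · · · · # # · · · · ·
    · · · · # # # · · · · ·
    · · · · · # # # · · · ·
    · · · · · · · · · · · ·
    · · · · · · · · · · · ·

Final: 22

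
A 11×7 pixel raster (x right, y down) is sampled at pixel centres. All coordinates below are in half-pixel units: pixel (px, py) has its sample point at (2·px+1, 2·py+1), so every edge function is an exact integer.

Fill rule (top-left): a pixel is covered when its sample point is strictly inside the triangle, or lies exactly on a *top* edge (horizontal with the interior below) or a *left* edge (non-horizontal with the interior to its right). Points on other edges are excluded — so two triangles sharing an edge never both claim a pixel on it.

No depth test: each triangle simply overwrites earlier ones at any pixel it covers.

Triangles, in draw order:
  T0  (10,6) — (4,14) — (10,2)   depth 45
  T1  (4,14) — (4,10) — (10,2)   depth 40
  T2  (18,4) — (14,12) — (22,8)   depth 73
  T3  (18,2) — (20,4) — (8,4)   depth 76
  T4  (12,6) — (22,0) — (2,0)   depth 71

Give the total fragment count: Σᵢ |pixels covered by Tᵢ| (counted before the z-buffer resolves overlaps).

T0:
  2·area = 24
  edge (10, 6)→(4, 14): d=(-6,8) right/bottom  bias=-1
  edge (4, 14)→(10, 2): d=(6,-12) top-left  bias=+0
  edge (10, 2)→(10, 6): d=(0,4) right/bottom  bias=-1
    (4,2)@(9, 5): e=[14,6,4] → X
    (5,2)@(11, 5): e=[-2,30,-4] → .
    (4,3)@(9, 7): e=[2,18,4] → X
    (5,3)@(11, 7): e=[-14,42,-4] → .
    (3,4)@(7, 9): e=[6,6,12] → X
    (4,4)@(9, 9): e=[-10,30,4] → .
    (3,5)@(7, 11): e=[-6,18,12] → .
  covered (3 px):
    . . . . . . . . . . .
    . . . . . . . . . . .
    . . . . X . . . . . .
    . . . . X . . . . . .
    . . . X . . . . . . .
    . . . . . . . . . . .
    . . . . . . . . . . .
T1:
  2·area = 24
  edge (4, 14)→(4, 10): d=(0,-4) top-left  bias=+0
  edge (4, 10)→(10, 2): d=(6,-8) top-left  bias=+0
  edge (10, 2)→(4, 14): d=(-6,12) right/bottom  bias=-1
    (3,3)@(7, 7): e=[12,6,6] → X
    (4,3)@(9, 7): e=[20,22,-18] → .
    (2,4)@(5, 9): e=[4,2,18] → X
    (3,4)@(7, 9): e=[12,18,-6] → .
    (2,5)@(5, 11): e=[4,14,6] → X
    (3,5)@(7, 11): e=[12,30,-18] → .
    (2,6)@(5, 13): e=[4,26,-6] → .
  covered (3 px):
    . . . . . . . . . . .
    . . . . . . . . . . .
    . . . . . . . . . . .
    . . . X . . . . . . .
    . . X . . . . . . . .
    . . X . . . . . . . .
    . . . . . . . . . . .
T2:
  2·area = 48  (B↔C swapped to make it positive)
  edge (18, 4)→(22, 8): d=(4,4) right/bottom  bias=-1
  edge (22, 8)→(14, 12): d=(-8,4) right/bottom  bias=-1
  edge (14, 12)→(18, 4): d=(4,-8) top-left  bias=+0
    (7,0)@(15, 1): e=[0,84,-36] → .  [on edge]
    (8,1)@(17, 3): e=[0,60,-12] → .  [on edge]
    (9,2)@(19, 5): e=[0,36,12] → .  [on edge]
    (8,3)@(17, 7): e=[16,28,4] → X
    (9,3)@(19, 7): e=[8,20,20] → X
    (10,3)@(21, 7): e=[0,12,36] → .  [on edge]
    (8,4)@(17, 9): e=[24,12,12] → X
    (10,4)@(21, 9): e=[8,-4,44] → .
    (7,5)@(15, 11): e=[40,4,4] → X
    (8,5)@(17, 11): e=[32,-4,20] → .
    (9,5)@(19, 11): e=[24,-12,36] → .
    (7,6)@(15, 13): e=[48,-12,12] → .
  covered (5 px):
    . . . . . . . . . . .
    . . . . . . . . . . .
    . . . . . . . . . . .
    . . . . . . . . X X .
    . . . . . . . . X X .
    . . . . . . . X . . .
    . . . . . . . . . . .
T3:
  2·area = 24
  edge (18, 2)→(20, 4): d=(2,2) right/bottom  bias=-1
  edge (20, 4)→(8, 4): d=(-12,0) right/bottom  bias=-1
  edge (8, 4)→(18, 2): d=(10,-2) top-left  bias=+0
    (8,0)@(17, 1): e=[0,36,-12] → .  [on edge]
    (6,1)@(13, 3): e=[12,12,0] → X  [on edge]
    (7,1)@(15, 3): e=[8,12,4] → X
    (8,1)@(17, 3): e=[4,12,8] → X
    (9,1)@(19, 3): e=[0,12,12] → .  [on edge]
    (1,2)@(3, 5): e=[36,-12,0] → .  [on edge]
    (6,2)@(13, 5): e=[16,-12,20] → .
    (7,2)@(15, 5): e=[12,-12,24] → .
    (8,2)@(17, 5): e=[8,-12,28] → .
    (10,2)@(21, 5): e=[0,-12,36] → .  [on edge]
  covered (3 px):
    . . . . . . . . . . .
    . . . . . . X X X . .
    . . . . . . . . . . .
    . . . . . . . . . . .
    . . . . . . . . . . .
    . . . . . . . . . . .
    . . . . . . . . . . .
T4:
  2·area = 120  (B↔C swapped to make it positive)
  edge (12, 6)→(2, 0): d=(-10,-6) top-left  bias=+0
  edge (2, 0)→(22, 0): d=(20,0) top-left  bias=+0
  edge (22, 0)→(12, 6): d=(-10,6) right/bottom  bias=-1
    (2,0)@(5, 1): e=[8,20,92] → X
    (3,0)@(7, 1): e=[20,20,80] → X
    (4,0)@(9, 1): e=[32,20,68] → X
    (5,0)@(11, 1): e=[44,20,56] → X
    (6,0)@(13, 1): e=[56,20,44] → X
    (7,0)@(15, 1): e=[68,20,32] → X
    (8,0)@(17, 1): e=[80,20,20] → X
    (9,0)@(19, 1): e=[92,20,8] → X
    (10,0)@(21, 1): e=[104,20,-4] → .
    (2,1)@(5, 3): e=[-12,60,72] → .
    (3,1)@(7, 3): e=[0,60,60] → X  [on edge]
    (8,1)@(17, 3): e=[60,60,0] → .  [on edge]
    (3,4)@(7, 9): e=[-60,180,0] → .  [on edge]
    (8,4)@(17, 9): e=[0,180,-60] → .  [on edge]
  covered (15 px):
    . . X X X X X X X X .
    . . . X X X X X . . .
    . . . . . X X . . . .
    . . . . . . . . . . .
    . . . . . . . . . . .
    . . . . . . . . . . .
    . . . . . . . . . . .

Final: 29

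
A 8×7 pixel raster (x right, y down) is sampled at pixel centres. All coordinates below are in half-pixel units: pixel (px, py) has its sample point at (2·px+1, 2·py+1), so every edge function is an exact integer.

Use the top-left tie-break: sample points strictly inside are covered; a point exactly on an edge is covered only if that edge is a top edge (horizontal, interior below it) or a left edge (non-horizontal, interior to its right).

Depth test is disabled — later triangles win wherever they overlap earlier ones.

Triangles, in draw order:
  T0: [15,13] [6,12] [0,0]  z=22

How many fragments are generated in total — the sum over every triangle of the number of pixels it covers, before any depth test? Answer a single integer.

T0:
  2·area = 102
  edge (15, 13)→(6, 12): d=(-9,-1) top-left  bias=+0
  edge (6, 12)→(0, 0): d=(-6,-12) top-left  bias=+0
  edge (0, 0)→(15, 13): d=(15,13) right/bottom  bias=-1
    (0,0)@(1, 1): e=[94,6,2] → #
    (1,0)@(3, 1): e=[96,30,-24] → ·
    (0,1)@(1, 3): e=[76,-6,32] → ·
    (1,1)@(3, 3): e=[78,18,6] → #
    (2,1)@(5, 3): e=[80,42,-20] → ·
    (1,2)@(3, 5): e=[60,6,36] → #
    (2,2)@(5, 5): e=[62,30,10] → #
    (3,2)@(7, 5): e=[64,54,-16] → ·
    (1,3)@(3, 7): e=[42,-6,66] → ·
    (2,3)@(5, 7): e=[44,18,40] → #
    (3,3)@(7, 7): e=[46,42,14] → #
    (4,3)@(9, 7): e=[48,66,-12] → ·
    (7,6)@(15, 13): e=[0,102,0] → ·  [on edge]
  covered (12 px):
    # · · · · · · ·
    · # · · · · · ·
    · # # · · · · ·
    · · # # · · · ·
    · · # # # · · ·
    · · · # # # · ·
    · · · · · · · ·

Answer: 12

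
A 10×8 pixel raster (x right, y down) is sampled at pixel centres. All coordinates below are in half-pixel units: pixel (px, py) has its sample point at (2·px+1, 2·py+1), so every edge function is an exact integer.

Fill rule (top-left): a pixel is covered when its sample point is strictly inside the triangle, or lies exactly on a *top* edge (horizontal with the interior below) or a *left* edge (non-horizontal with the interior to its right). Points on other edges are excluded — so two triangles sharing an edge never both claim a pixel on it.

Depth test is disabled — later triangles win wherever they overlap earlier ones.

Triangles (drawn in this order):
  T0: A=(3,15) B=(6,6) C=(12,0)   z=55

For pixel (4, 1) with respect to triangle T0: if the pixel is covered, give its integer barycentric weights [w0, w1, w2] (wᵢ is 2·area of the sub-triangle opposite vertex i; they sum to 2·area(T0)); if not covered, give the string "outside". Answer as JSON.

T0:
  2·area = 36
  edge (3, 15)→(6, 6): d=(3,-9) top-left  bias=+0
  edge (6, 6)→(12, 0): d=(6,-6) top-left  bias=+0
  edge (12, 0)→(3, 15): d=(-9,15) right/bottom  bias=-1
    (5,0)@(11, 1): e=[30,0,6] → █  [on edge]
    (6,0)@(13, 1): e=[48,12,-24] → ·
    (3,1)@(7, 3): e=[0,-12,48] → ·  [on edge]
    (4,1)@(9, 3): e=[18,0,18] → █  [on edge]
    (5,1)@(11, 3): e=[36,12,-12] → ·
    (3,2)@(7, 5): e=[6,0,30] → █  [on edge]
    (4,2)@(9, 5): e=[24,12,0] → ·  [on edge]
    (2,3)@(5, 7): e=[-6,0,42] → ·  [on edge]
    (3,3)@(7, 7): e=[12,12,12] → █
    (4,3)@(9, 7): e=[30,24,-18] → ·
    (1,4)@(3, 9): e=[-18,0,54] → ·  [on edge]
    (2,4)@(5, 9): e=[0,12,24] → █  [on edge]
    (0,5)@(1, 11): e=[-30,0,66] → ·  [on edge]
    (1,7)@(3, 15): e=[0,36,0] → ·  [on edge]
  covered (6 px):
    · · · · · █ · · · ·
    · · · · █ · · · · ·
    · · · █ · · · · · ·
    · · · █ · · · · · ·
    · · █ · · · · · · ·
    · · █ · · · · · · ·
    · · · · · · · · · ·
    · · · · · · · · · ·

Final: [0,18,18]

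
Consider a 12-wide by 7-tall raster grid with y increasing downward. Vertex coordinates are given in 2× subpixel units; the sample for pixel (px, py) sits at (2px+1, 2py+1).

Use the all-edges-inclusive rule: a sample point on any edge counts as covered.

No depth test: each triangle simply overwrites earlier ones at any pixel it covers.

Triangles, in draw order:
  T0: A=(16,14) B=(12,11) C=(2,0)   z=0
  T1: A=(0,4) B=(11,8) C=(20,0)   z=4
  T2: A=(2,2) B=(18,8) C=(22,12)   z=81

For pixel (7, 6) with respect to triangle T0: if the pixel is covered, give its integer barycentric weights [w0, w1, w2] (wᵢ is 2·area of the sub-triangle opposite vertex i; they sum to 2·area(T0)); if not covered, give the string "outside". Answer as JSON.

T0:
  2·area = 14
  edge (16, 14)→(12, 11): d=(-4,-3) inclusive
  edge (12, 11)→(2, 0): d=(-10,-11) inclusive
  edge (2, 0)→(16, 14): d=(14,14) inclusive
    (1,0)@(3, 1): e=[13,1,0] → #  [on edge]
    (2,0)@(5, 1): e=[19,23,-28] → ·
    (1,1)@(3, 3): e=[5,-19,28] → ·
    (2,1)@(5, 3): e=[11,3,0] → #  [on edge]
    (3,1)@(7, 3): e=[17,25,-28] → ·
    (2,2)@(5, 5): e=[3,-17,28] → ·
    (3,2)@(7, 5): e=[9,5,0] → #  [on edge]
    (4,2)@(9, 5): e=[15,27,-28] → ·
    (3,3)@(7, 7): e=[1,-15,28] → ·
    (4,3)@(9, 7): e=[7,7,0] → #  [on edge]
    (5,3)@(11, 7): e=[13,29,-28] → ·
    (4,4)@(9, 9): e=[-1,-13,28] → ·
    (5,4)@(11, 9): e=[5,9,0] → #  [on edge]
    (6,5)@(13, 11): e=[3,11,0] → #  [on edge]
    (7,6)@(15, 13): e=[1,13,0] → #  [on edge]
  covered (7 px):
    · # · · · · · · · · · ·
    · · # · · · · · · · · ·
    · · · # · · · · · · · ·
    · · · · # · · · · · · ·
    · · · · · # · · · · · ·
    · · · · · · # · · · · ·
    · · · · · · · # · · · ·
T1:
  2·area = 124  (B↔C swapped to make it positive)
  edge (0, 4)→(20, 0): d=(20,-4) inclusive
  edge (20, 0)→(11, 8): d=(-9,8) inclusive
  edge (11, 8)→(0, 4): d=(-11,-4) inclusive
    (7,0)@(15, 1): e=[0,31,93] → #  [on edge]
    (8,0)@(17, 1): e=[8,15,101] → #
    (9,0)@(19, 1): e=[16,-1,109] → ·
    (2,1)@(5, 3): e=[0,93,31] → #  [on edge]
    (3,1)@(7, 3): e=[8,77,39] → #
    (4,1)@(9, 3): e=[16,61,47] → #
    (5,1)@(11, 3): e=[24,45,55] → #
    (6,1)@(13, 3): e=[32,29,63] → #
    (8,1)@(17, 3): e=[48,-3,79] → ·
    (1,2)@(3, 5): e=[32,91,1] → #
    (7,2)@(15, 5): e=[80,-5,49] → ·
    (1,3)@(3, 7): e=[72,73,-21] → ·
  covered (16 px):
    · · · · · · · # # · · ·
    · · # # # # # # · · · ·
    · # # # # # # · · · · ·
    · · · · # # · · · · · ·
    · · · · · · · · · · · ·
    · · · · · · · · · · · ·
    · · · · · · · · · · · ·
T2:
  2·area = 40
  edge (2, 2)→(18, 8): d=(16,6) inclusive
  edge (18, 8)→(22, 12): d=(4,4) inclusive
  edge (22, 12)→(2, 2): d=(-20,-10) inclusive
    (5,0)@(11, 1): e=[-70,0,110] → ·  [on edge]
    (6,1)@(13, 3): e=[-50,0,90] → ·  [on edge]
    (4,2)@(9, 5): e=[6,24,10] → #
    (5,2)@(11, 5): e=[-6,16,30] → ·
    (7,2)@(15, 5): e=[-30,0,70] → ·  [on edge]
    (4,3)@(9, 7): e=[38,32,-30] → ·
    (6,3)@(13, 7): e=[14,16,10] → #
    (7,3)@(15, 7): e=[2,8,30] → #
    (8,3)@(17, 7): e=[-10,0,50] → ·  [on edge]
    (6,4)@(13, 9): e=[46,24,-30] → ·
    (7,4)@(15, 9): e=[34,16,-10] → ·
    (8,4)@(17, 9): e=[22,8,10] → #
    (9,4)@(19, 9): e=[10,0,30] → #  [on edge]
    (10,5)@(21, 11): e=[30,0,10] → #  [on edge]
    (11,6)@(23, 13): e=[50,0,-10] → ·  [on edge]
  covered (6 px):
    · · · · · · · · · · · ·
    · · · · · · · · · · · ·
    · · · · # · · · · · · ·
    · · · · · · # # · · · ·
    · · · · · · · · # # · ·
    · · · · · · · · · · # ·
    · · · · · · · · · · · ·

Final: [13,0,1]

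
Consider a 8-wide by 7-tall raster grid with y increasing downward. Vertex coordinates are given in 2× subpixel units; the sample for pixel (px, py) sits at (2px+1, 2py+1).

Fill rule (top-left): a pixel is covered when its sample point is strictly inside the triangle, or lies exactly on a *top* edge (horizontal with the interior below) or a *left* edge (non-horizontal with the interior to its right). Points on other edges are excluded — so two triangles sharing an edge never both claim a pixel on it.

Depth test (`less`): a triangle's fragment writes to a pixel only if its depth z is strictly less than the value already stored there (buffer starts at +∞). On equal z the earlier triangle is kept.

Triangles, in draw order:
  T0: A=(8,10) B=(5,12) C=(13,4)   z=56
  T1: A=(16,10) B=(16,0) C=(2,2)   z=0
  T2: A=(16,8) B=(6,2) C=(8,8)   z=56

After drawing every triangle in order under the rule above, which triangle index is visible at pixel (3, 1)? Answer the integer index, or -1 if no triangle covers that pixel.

T0:
  2·area = 8
  edge (8, 10)→(5, 12): d=(-3,2) right/bottom  bias=-1
  edge (5, 12)→(13, 4): d=(8,-8) top-left  bias=+0
  edge (13, 4)→(8, 10): d=(-5,6) right/bottom  bias=-1
  covered (0 px):
    · · · · · · · ·
    · · · · · · · ·
    · · · · · · · ·
    · · · · · · · ·
    · · · · · · · ·
    · · · · · · · ·
    · · · · · · · ·
T1:
  2·area = 140  (B↔C swapped to make it positive)
  edge (16, 10)→(2, 2): d=(-14,-8) top-left  bias=+0
  edge (2, 2)→(16, 0): d=(14,-2) top-left  bias=+0
  edge (16, 0)→(16, 10): d=(0,10) right/bottom  bias=-1
    (4,0)@(9, 1): e=[70,0,70] → █  [on edge]
    (5,0)@(11, 1): e=[86,4,50] → █
    (6,0)@(13, 1): e=[102,8,30] → █
    (7,0)@(15, 1): e=[118,12,10] → █
    (2,1)@(5, 3): e=[10,20,110] → █
    (3,1)@(7, 3): e=[26,24,90] → █
    (2,2)@(5, 5): e=[-18,48,110] → ·
    (3,2)@(7, 5): e=[-2,52,90] → ·
    (4,2)@(9, 5): e=[14,56,70] → █
    (4,3)@(9, 7): e=[-14,84,70] → ·
    (5,3)@(11, 7): e=[2,88,50] → █
    (5,4)@(11, 9): e=[-26,116,50] → ·
  covered (18 px):
    · · · · █ █ █ █
    · · █ █ █ █ █ █
    · · · · █ █ █ █
    · · · · · █ █ █
    · · · · · · · █
    · · · · · · · ·
    · · · · · · · ·
T2:
  2·area = 48  (B↔C swapped to make it positive)
  edge (16, 8)→(8, 8): d=(-8,0) right/bottom  bias=-1
  edge (8, 8)→(6, 2): d=(-2,-6) top-left  bias=+0
  edge (6, 2)→(16, 8): d=(10,6) right/bottom  bias=-1
    (3,1)@(7, 3): e=[40,4,4] → █
    (4,1)@(9, 3): e=[40,16,-8] → ·
    (3,2)@(7, 5): e=[24,0,24] → █  [on edge]
    (4,2)@(9, 5): e=[24,12,12] → █
    (5,2)@(11, 5): e=[24,24,0] → ·  [on edge]
    (3,3)@(7, 7): e=[8,-4,44] → ·
    (4,3)@(9, 7): e=[8,8,32] → █
    (5,3)@(11, 7): e=[8,20,20] → █
    (6,3)@(13, 7): e=[8,32,8] → █
    (7,3)@(15, 7): e=[8,44,-4] → ·
    (4,4)@(9, 9): e=[-8,4,52] → ·
    (5,4)@(11, 9): e=[-8,16,40] → ·
    (4,5)@(9, 11): e=[-24,0,72] → ·  [on edge]
  covered (6 px):
    · · · · · · · ·
    · · · █ · · · ·
    · · · █ █ · · ·
    · · · · █ █ █ ·
    · · · · · · · ·
    · · · · · · · ·
    · · · · · · · ·

Z-buffer (winner per pixel, '.' = empty):
  . . . . 1 1 1 1
  . . 1 1 1 1 1 1
  . . . 2 1 1 1 1
  . . . . 2 1 1 1
  . . . . . . . 1
  . . . . . . . .
  . . . . . . . .

Answer: 1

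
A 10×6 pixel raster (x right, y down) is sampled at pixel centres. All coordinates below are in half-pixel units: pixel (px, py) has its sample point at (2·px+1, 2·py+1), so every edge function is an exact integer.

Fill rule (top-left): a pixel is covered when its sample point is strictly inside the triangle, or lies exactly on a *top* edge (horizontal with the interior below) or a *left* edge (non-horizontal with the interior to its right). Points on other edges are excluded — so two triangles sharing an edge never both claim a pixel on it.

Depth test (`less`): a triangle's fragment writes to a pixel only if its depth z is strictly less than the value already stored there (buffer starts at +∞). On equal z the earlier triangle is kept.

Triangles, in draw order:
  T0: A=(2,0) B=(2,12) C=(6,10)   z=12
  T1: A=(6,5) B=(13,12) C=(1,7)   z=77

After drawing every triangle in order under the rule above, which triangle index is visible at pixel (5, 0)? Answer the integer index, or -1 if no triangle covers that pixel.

T0:
  2·area = 48  (B↔C swapped to make it positive)
  edge (2, 0)→(6, 10): d=(4,10) right/bottom  bias=-1
  edge (6, 10)→(2, 12): d=(-4,2) right/bottom  bias=-1
  edge (2, 12)→(2, 0): d=(0,-12) top-left  bias=+0
    (1,1)@(3, 3): e=[2,34,12] → X
    (2,1)@(5, 3): e=[-18,30,36] → .
    (1,2)@(3, 5): e=[10,26,12] → X
    (2,2)@(5, 5): e=[-10,22,36] → .
    (1,3)@(3, 7): e=[18,18,12] → X
    (2,3)@(5, 7): e=[-2,14,36] → .
    (1,4)@(3, 9): e=[26,10,12] → X
    (2,4)@(5, 9): e=[6,6,36] → X
    (3,4)@(7, 9): e=[-14,2,60] → .
    (1,5)@(3, 11): e=[34,2,12] → X
    (2,5)@(5, 11): e=[14,-2,36] → .
  covered (6 px):
    . . . . . . . . . .
    . X . . . . . . . .
    . X . . . . . . . .
    . X . . . . . . . .
    . X X . . . . . . .
    . X . . . . . . . .
T1:
  2·area = 49
  edge (6, 5)→(13, 12): d=(7,7) right/bottom  bias=-1
  edge (13, 12)→(1, 7): d=(-12,-5) top-left  bias=+0
  edge (1, 7)→(6, 5): d=(5,-2) top-left  bias=+0
    (5,1)@(11, 3): e=[-49,98,0] → .  [on edge]
    (0,3)@(1, 7): e=[49,0,0] → X  [on edge]
    (1,3)@(3, 7): e=[35,10,4] → X
    (2,3)@(5, 7): e=[21,20,8] → X
    (3,3)@(7, 7): e=[7,30,12] → X
    (4,3)@(9, 7): e=[-7,40,16] → .
    (0,4)@(1, 9): e=[63,-24,10] → .
    (1,4)@(3, 9): e=[49,-14,14] → .
    (2,4)@(5, 9): e=[35,-4,18] → .
    (3,4)@(7, 9): e=[21,6,22] → X
    (4,4)@(9, 9): e=[7,16,26] → X
    (5,4)@(11, 9): e=[-7,26,30] → .
  covered (7 px):
    . . . . . . . . . .
    . . . . . . . . . .
    . . . . . . . . . .
    X X X X . . . . . .
    . . . X X . . . . .
    . . . . . X . . . .

Z-buffer (winner per pixel, '.' = empty):
  . . . . . . . . . .
  . 0 . . . . . . . .
  . 0 . . . . . . . .
  1 0 1 1 . . . . . .
  . 0 0 1 1 . . . . .
  . 0 . . . 1 . . . .

Result: -1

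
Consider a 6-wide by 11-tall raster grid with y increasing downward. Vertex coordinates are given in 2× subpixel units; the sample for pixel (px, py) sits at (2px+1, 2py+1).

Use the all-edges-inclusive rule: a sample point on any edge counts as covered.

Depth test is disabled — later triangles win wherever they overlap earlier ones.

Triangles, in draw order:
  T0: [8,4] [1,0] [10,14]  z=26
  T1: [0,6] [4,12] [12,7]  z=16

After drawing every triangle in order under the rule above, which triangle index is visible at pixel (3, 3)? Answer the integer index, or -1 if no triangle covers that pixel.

T0:
  2·area = 62  (B↔C swapped to make it positive)
  edge (8, 4)→(10, 14): d=(2,10) inclusive
  edge (10, 14)→(1, 0): d=(-9,-14) inclusive
  edge (1, 0)→(8, 4): d=(7,4) inclusive
    (1,1)@(3, 3): e=[48,1,13] → X
    (2,1)@(5, 3): e=[28,29,5] → X
    (3,1)@(7, 3): e=[8,57,-3] → .
    (1,2)@(3, 5): e=[52,-17,27] → .
    (2,2)@(5, 5): e=[32,11,19] → X
    (3,2)@(7, 5): e=[12,39,11] → X
    (4,2)@(9, 5): e=[-8,67,3] → .
    (2,3)@(5, 7): e=[36,-7,33] → .
    (3,3)@(7, 7): e=[16,21,25] → X
    (4,3)@(9, 7): e=[-4,49,17] → .
    (3,4)@(7, 9): e=[20,3,39] → X
    (4,4)@(9, 9): e=[0,31,31] → X  [on edge]
    (5,9)@(11, 19): e=[0,-31,93] → .  [on edge]
  covered (8 px):
    . . . . . .
    . X X . . .
    . . X X . .
    . . . X . .
    . . . X X .
    . . . . X .
    . . . . . .
    . . . . . .
    . . . . . .
    . . . . . .
    . . . . . .
T1:
  2·area = 68  (B↔C swapped to make it positive)
  edge (0, 6)→(12, 7): d=(12,1) inclusive
  edge (12, 7)→(4, 12): d=(-8,5) inclusive
  edge (4, 12)→(0, 6): d=(-4,-6) inclusive
    (0,3)@(1, 7): e=[11,55,2] → X
    (1,3)@(3, 7): e=[9,45,14] → X
    (2,3)@(5, 7): e=[7,35,26] → X
    (3,3)@(7, 7): e=[5,25,38] → X
    (4,3)@(9, 7): e=[3,15,50] → X
    (5,3)@(11, 7): e=[1,5,62] → X
    (0,4)@(1, 9): e=[35,39,-6] → .
    (1,4)@(3, 9): e=[33,29,6] → X
    (4,4)@(9, 9): e=[27,-1,42] → .
    (5,4)@(11, 9): e=[25,-11,54] → .
    (1,5)@(3, 11): e=[57,13,-2] → .
    (2,5)@(5, 11): e=[55,3,10] → X
  covered (10 px):
    . . . . . .
    . . . . . .
    . . . . . .
    X X X X X X
    . X X X . .
    . . X . . .
    . . . . . .
    . . . . . .
    . . . . . .
    . . . . . .
    . . . . . .

Z-buffer (winner per pixel, '.' = empty):
  . . . . . .
  . 0 0 . . .
  . . 0 0 . .
  1 1 1 1 1 1
  . 1 1 1 0 .
  . . 1 . 0 .
  . . . . . .
  . . . . . .
  . . . . . .
  . . . . . .
  . . . . . .

Answer: 1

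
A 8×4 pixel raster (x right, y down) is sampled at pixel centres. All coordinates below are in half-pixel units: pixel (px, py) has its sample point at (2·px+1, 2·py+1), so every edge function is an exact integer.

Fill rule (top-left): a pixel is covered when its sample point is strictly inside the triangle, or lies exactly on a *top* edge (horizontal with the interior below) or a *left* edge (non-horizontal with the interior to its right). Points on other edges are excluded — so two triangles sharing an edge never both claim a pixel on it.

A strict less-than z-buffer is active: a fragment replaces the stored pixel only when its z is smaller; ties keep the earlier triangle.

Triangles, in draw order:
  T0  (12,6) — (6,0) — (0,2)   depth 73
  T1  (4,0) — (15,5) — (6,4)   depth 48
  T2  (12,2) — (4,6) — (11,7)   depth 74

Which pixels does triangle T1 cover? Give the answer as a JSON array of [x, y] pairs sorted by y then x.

T0:
  2·area = 48  (B↔C swapped to make it positive)
  edge (12, 6)→(0, 2): d=(-12,-4) top-left  bias=+0
  edge (0, 2)→(6, 0): d=(6,-2) top-left  bias=+0
  edge (6, 0)→(12, 6): d=(6,6) right/bottom  bias=-1
    (1,0)@(3, 1): e=[24,0,24] → █  [on edge]
    (2,0)@(5, 1): e=[32,4,12] → █
    (3,0)@(7, 1): e=[40,8,0] → ·  [on edge]
    (1,1)@(3, 3): e=[0,12,36] → █  [on edge]
    (3,1)@(7, 3): e=[16,20,12] → █
    (4,1)@(9, 3): e=[24,24,0] → ·  [on edge]
    (1,2)@(3, 5): e=[-24,24,48] → ·
    (2,2)@(5, 5): e=[-16,28,36] → ·
    (3,2)@(7, 5): e=[-8,32,24] → ·
    (4,2)@(9, 5): e=[0,36,12] → █  [on edge]
    (5,2)@(11, 5): e=[8,40,0] → ·  [on edge]
    (4,3)@(9, 7): e=[-24,48,24] → ·
    (6,3)@(13, 7): e=[-8,56,0] → ·  [on edge]
    (7,3)@(15, 7): e=[0,60,-12] → ·  [on edge]
  covered (6 px):
    · █ █ · · · · ·
    · █ █ █ · · · ·
    · · · · █ · · ·
    · · · · · · · ·
T1:
  2·area = 34
  edge (4, 0)→(15, 5): d=(11,5) right/bottom  bias=-1
  edge (15, 5)→(6, 4): d=(-9,-1) top-left  bias=+0
  edge (6, 4)→(4, 0): d=(-2,-4) top-left  bias=+0
    (2,0)@(5, 1): e=[6,26,2] → █
    (3,0)@(7, 1): e=[-4,28,10] → ·
    (2,1)@(5, 3): e=[28,8,-2] → ·
    (3,1)@(7, 3): e=[18,10,6] → █
    (4,1)@(9, 3): e=[8,12,14] → █
    (5,1)@(11, 3): e=[-2,14,22] → ·
    (3,2)@(7, 5): e=[40,-8,2] → ·
    (4,2)@(9, 5): e=[30,-6,10] → ·
    (7,2)@(15, 5): e=[0,0,34] → ·  [on edge]
  covered (3 px):
    · · █ · · · · ·
    · · · █ █ · · ·
    · · · · · · · ·
    · · · · · · · ·
T2:
  2·area = 36  (B↔C swapped to make it positive)
  edge (12, 2)→(11, 7): d=(-1,5) right/bottom  bias=-1
  edge (11, 7)→(4, 6): d=(-7,-1) top-left  bias=+0
  edge (4, 6)→(12, 2): d=(8,-4) top-left  bias=+0
    (5,1)@(11, 3): e=[4,28,4] → █
    (6,1)@(13, 3): e=[-6,30,12] → ·
    (3,2)@(7, 5): e=[22,10,4] → █
    (4,2)@(9, 5): e=[12,12,12] → █
    (6,2)@(13, 5): e=[-8,16,28] → ·
    (3,3)@(7, 7): e=[20,-4,20] → ·
    (4,3)@(9, 7): e=[10,-2,28] → ·
    (5,3)@(11, 7): e=[0,0,36] → ·  [on edge]
  covered (4 px):
    · · · · · · · ·
    · · · · · █ · ·
    · · · █ █ █ · ·
    · · · · · · · ·

Result: [[2,0],[3,1],[4,1]]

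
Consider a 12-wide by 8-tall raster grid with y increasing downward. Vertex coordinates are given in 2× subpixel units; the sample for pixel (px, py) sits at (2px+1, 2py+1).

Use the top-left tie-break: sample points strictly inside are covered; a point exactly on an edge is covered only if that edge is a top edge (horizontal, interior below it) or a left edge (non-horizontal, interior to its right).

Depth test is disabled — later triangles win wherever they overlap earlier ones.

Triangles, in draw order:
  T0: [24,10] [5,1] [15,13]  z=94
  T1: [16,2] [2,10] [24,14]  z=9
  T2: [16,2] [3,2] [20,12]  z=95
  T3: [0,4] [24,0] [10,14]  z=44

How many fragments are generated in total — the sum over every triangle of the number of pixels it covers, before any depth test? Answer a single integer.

T0:
  2·area = 138  (B↔C swapped to make it positive)
  edge (24, 10)→(15, 13): d=(-9,3) right/bottom  bias=-1
  edge (15, 13)→(5, 1): d=(-10,-12) top-left  bias=+0
  edge (5, 1)→(24, 10): d=(19,9) right/bottom  bias=-1
    (2,0)@(5, 1): e=[138,0,0] → .  [on edge]
    (3,1)@(7, 3): e=[114,4,20] → X
    (4,1)@(9, 3): e=[108,28,2] → X
    (5,1)@(11, 3): e=[102,52,-16] → .
    (3,2)@(7, 5): e=[96,-16,58] → .
    (4,2)@(9, 5): e=[90,8,40] → X
    (5,2)@(11, 5): e=[84,32,22] → X
    (6,2)@(13, 5): e=[78,56,4] → X
    (7,2)@(15, 5): e=[72,80,-14] → .
    (4,3)@(9, 7): e=[72,-12,78] → .
    (5,3)@(11, 7): e=[66,12,60] → X
    (7,3)@(15, 7): e=[54,60,24] → X
    (10,5)@(21, 11): e=[0,92,46] → .  [on edge]
    (7,6)@(15, 13): e=[0,0,138] → .  [on edge]
    (4,7)@(9, 15): e=[0,-92,230] → .  [on edge]
  covered (17 px):
    . . . . . . . . . . . .
    . . . X X . . . . . . .
    . . . . X X X . . . . .
    . . . . . X X X X . . .
    . . . . . . X X X X X .
    . . . . . . . X X X . .
    . . . . . . . . . . . .
    . . . . . . . . . . . .
T1:
  2·area = 232  (B↔C swapped to make it positive)
  edge (16, 2)→(24, 14): d=(8,12) right/bottom  bias=-1
  edge (24, 14)→(2, 10): d=(-22,-4) top-left  bias=+0
  edge (2, 10)→(16, 2): d=(14,-8) top-left  bias=+0
    (7,1)@(15, 3): e=[20,206,6] → X
    (8,1)@(17, 3): e=[-4,214,22] → .
    (5,2)@(11, 5): e=[84,146,2] → X
    (6,2)@(13, 5): e=[60,154,18] → X
    (8,2)@(17, 5): e=[12,170,50] → X
    (9,2)@(19, 5): e=[-12,178,66] → .
    (4,3)@(9, 7): e=[124,94,14] → X
    (9,3)@(19, 7): e=[4,134,94] → X
    (10,3)@(21, 7): e=[-20,142,110] → .
    (2,4)@(5, 9): e=[188,34,10] → X
    (3,4)@(7, 9): e=[164,42,26] → X
    (10,4)@(21, 9): e=[-4,98,138] → .
  covered (29 px):
    . . . . . . . . . . . .
    . . . . . . . X . . . .
    . . . . . X X X X . . .
    . . . . X X X X X X . .
    . . X X X X X X X X . .
    . . . . X X X X X X X .
    . . . . . . . . . X X X
    . . . . . . . . . . . .
T2:
  2·area = 130  (B↔C swapped to make it positive)
  edge (16, 2)→(20, 12): d=(4,10) right/bottom  bias=-1
  edge (20, 12)→(3, 2): d=(-17,-10) top-left  bias=+0
  edge (3, 2)→(16, 2): d=(13,0) top-left  bias=+0
    (2,1)@(5, 3): e=[114,3,13] → X
    (3,1)@(7, 3): e=[94,23,13] → X
    (4,1)@(9, 3): e=[74,43,13] → X
    (5,1)@(11, 3): e=[54,63,13] → X
    (6,1)@(13, 3): e=[34,83,13] → X
    (7,1)@(15, 3): e=[14,103,13] → X
    (8,1)@(17, 3): e=[-6,123,13] → .
    (2,2)@(5, 5): e=[122,-31,39] → .
    (3,2)@(7, 5): e=[102,-11,39] → .
    (4,2)@(9, 5): e=[82,9,39] → X
    (8,2)@(17, 5): e=[2,89,39] → X
    (9,2)@(19, 5): e=[-18,109,39] → .
  covered (17 px):
    . . . . . . . . . . . .
    . . X X X X X X . . . .
    . . . . X X X X X . . .
    . . . . . . X X X . . .
    . . . . . . . X X . . .
    . . . . . . . . . X . .
    . . . . . . . . . . . .
    . . . . . . . . . . . .
T3:
  2·area = 280
  edge (0, 4)→(24, 0): d=(24,-4) top-left  bias=+0
  edge (24, 0)→(10, 14): d=(-14,14) right/bottom  bias=-1
  edge (10, 14)→(0, 4): d=(-10,-10) top-left  bias=+0
    (9,0)@(19, 1): e=[4,56,220] → X
    (10,0)@(21, 1): e=[12,28,240] → X
    (11,0)@(23, 1): e=[20,0,260] → .  [on edge]
    (3,1)@(7, 3): e=[4,196,80] → X
    (4,1)@(9, 3): e=[12,168,100] → X
    (5,1)@(11, 3): e=[20,140,120] → X
    (6,1)@(13, 3): e=[28,112,140] → X
    (7,1)@(15, 3): e=[36,84,160] → X
    (8,1)@(17, 3): e=[44,56,180] → X
    (10,1)@(21, 3): e=[60,0,220] → .  [on edge]
    (0,2)@(1, 5): e=[28,252,0] → X  [on edge]
    (1,2)@(3, 5): e=[36,224,20] → X
    (9,2)@(19, 5): e=[100,0,180] → .  [on edge]
    (1,3)@(3, 7): e=[84,196,0] → X  [on edge]
    (8,3)@(17, 7): e=[140,0,140] → .  [on edge]
    (2,4)@(5, 9): e=[140,140,0] → X  [on edge]
    (7,4)@(15, 9): e=[180,0,100] → .  [on edge]
    (3,5)@(7, 11): e=[196,84,0] → X  [on edge]
    (6,5)@(13, 11): e=[220,0,60] → .  [on edge]
    (4,6)@(9, 13): e=[252,28,0] → X  [on edge]
    (5,6)@(11, 13): e=[260,0,20] → .  [on edge]
    (4,7)@(9, 15): e=[300,0,-20] → .  [on edge]
    (5,7)@(11, 15): e=[308,-28,0] → .  [on edge]
  covered (34 px):
    . . . . . . . . . X X .
    . . . X X X X X X X . .
    X X X X X X X X X . . .
    . X X X X X X X . . . .
    . . X X X X X . . . . .
    . . . X X X . . . . . .
    . . . . X . . . . . . .
    . . . . . . . . . . . .

Result: 97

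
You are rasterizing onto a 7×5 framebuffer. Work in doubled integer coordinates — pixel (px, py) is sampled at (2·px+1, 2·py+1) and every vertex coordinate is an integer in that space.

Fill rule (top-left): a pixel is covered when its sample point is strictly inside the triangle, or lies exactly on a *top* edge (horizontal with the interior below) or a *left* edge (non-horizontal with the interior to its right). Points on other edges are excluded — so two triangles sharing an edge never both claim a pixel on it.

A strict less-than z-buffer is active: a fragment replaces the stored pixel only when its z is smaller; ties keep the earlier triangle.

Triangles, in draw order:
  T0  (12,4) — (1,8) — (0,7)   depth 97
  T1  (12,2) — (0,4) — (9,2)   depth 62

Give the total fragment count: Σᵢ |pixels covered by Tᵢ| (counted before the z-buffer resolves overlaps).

T0:
  2·area = 15
  edge (12, 4)→(1, 8): d=(-11,4) right/bottom  bias=-1
  edge (1, 8)→(0, 7): d=(-1,-1) top-left  bias=+0
  edge (0, 7)→(12, 4): d=(12,-3) top-left  bias=+0
    (4,2)@(9, 5): e=[1,11,3] → X
    (5,2)@(11, 5): e=[-7,13,9] → .
    (0,3)@(1, 7): e=[11,1,3] → X
    (1,3)@(3, 7): e=[3,3,9] → X
    (2,3)@(5, 7): e=[-5,5,15] → .
    (4,3)@(9, 7): e=[-21,9,27] → .
    (0,4)@(1, 9): e=[-11,-1,27] → .
    (1,4)@(3, 9): e=[-19,1,33] → .
  covered (3 px):
    . . . . . . .
    . . . . . . .
    . . . . X . .
    X X . . . . .
    . . . . . . .
T1:
  2·area = 6
  edge (12, 2)→(0, 4): d=(-12,2) right/bottom  bias=-1
  edge (0, 4)→(9, 2): d=(9,-2) top-left  bias=+0
  edge (9, 2)→(12, 2): d=(3,0) top-left  bias=+0
    (2,1)@(5, 3): e=[2,1,3] → X
    (3,1)@(7, 3): e=[-2,5,3] → .
    (2,2)@(5, 5): e=[-22,19,9] → .
  covered (1 px):
    . . . . . . .
    . . X . . . .
    . . . . . . .
    . . . . . . .
    . . . . . . .

Answer: 4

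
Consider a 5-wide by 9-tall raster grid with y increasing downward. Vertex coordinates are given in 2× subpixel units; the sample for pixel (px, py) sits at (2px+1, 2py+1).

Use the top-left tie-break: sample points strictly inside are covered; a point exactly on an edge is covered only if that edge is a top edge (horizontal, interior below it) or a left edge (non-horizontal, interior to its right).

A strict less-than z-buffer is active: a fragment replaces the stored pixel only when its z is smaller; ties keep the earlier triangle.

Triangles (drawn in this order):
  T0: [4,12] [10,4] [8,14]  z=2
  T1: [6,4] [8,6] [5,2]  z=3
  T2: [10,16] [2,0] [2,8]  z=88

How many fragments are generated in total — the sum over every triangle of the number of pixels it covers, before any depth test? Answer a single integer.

T0:
  2·area = 44
  edge (4, 12)→(10, 4): d=(6,-8) top-left  bias=+0
  edge (10, 4)→(8, 14): d=(-2,10) right/bottom  bias=-1
  edge (8, 14)→(4, 12): d=(-4,-2) top-left  bias=+0
    (4,3)@(9, 7): e=[10,4,30] → █
    (3,4)@(7, 9): e=[6,20,18] → █
    (4,4)@(9, 9): e=[22,0,22] → ·  [on edge]
    (2,5)@(5, 11): e=[2,36,6] → █
    (4,5)@(9, 11): e=[34,-4,14] → ·
    (2,6)@(5, 13): e=[14,32,-2] → ·
    (3,6)@(7, 13): e=[30,12,2] → █
    (4,6)@(9, 13): e=[46,-8,6] → ·
    (3,7)@(7, 15): e=[42,8,-6] → ·
  covered (5 px):
    · · · · ·
    · · · · ·
    · · · · ·
    · · · · █
    · · · █ ·
    · · █ █ ·
    · · · █ ·
    · · · · ·
    · · · · ·
T1:
  2·area = 2  (B↔C swapped to make it positive)
  edge (6, 4)→(5, 2): d=(-1,-2) top-left  bias=+0
  edge (5, 2)→(8, 6): d=(3,4) right/bottom  bias=-1
  edge (8, 6)→(6, 4): d=(-2,-2) top-left  bias=+0
    (1,0)@(3, 1): e=[-3,5,0] → ·  [on edge]
    (2,1)@(5, 3): e=[-1,3,0] → ·  [on edge]
    (3,2)@(7, 5): e=[1,1,0] → █  [on edge]
    (4,2)@(9, 5): e=[5,-7,4] → ·
    (3,3)@(7, 7): e=[-1,7,-4] → ·
    (4,3)@(9, 7): e=[3,-1,0] → ·  [on edge]
  covered (1 px):
    · · · · ·
    · · · · ·
    · · · █ ·
    · · · · ·
    · · · · ·
    · · · · ·
    · · · · ·
    · · · · ·
    · · · · ·
T2:
  2·area = 64  (B↔C swapped to make it positive)
  edge (10, 16)→(2, 8): d=(-8,-8) top-left  bias=+0
  edge (2, 8)→(2, 0): d=(0,-8) top-left  bias=+0
  edge (2, 0)→(10, 16): d=(8,16) right/bottom  bias=-1
    (1,1)@(3, 3): e=[48,8,8] → █
    (2,1)@(5, 3): e=[64,24,-24] → ·
    (1,2)@(3, 5): e=[32,8,24] → █
    (2,2)@(5, 5): e=[48,24,-8] → ·
    (0,3)@(1, 7): e=[0,-8,72] → ·  [on edge]
    (1,3)@(3, 7): e=[16,8,40] → █
    (2,3)@(5, 7): e=[32,24,8] → █
    (3,3)@(7, 7): e=[48,40,-24] → ·
    (1,4)@(3, 9): e=[0,8,56] → █  [on edge]
    (3,4)@(7, 9): e=[32,40,-8] → ·
    (1,5)@(3, 11): e=[-16,8,72] → ·
    (2,5)@(5, 11): e=[0,24,40] → █  [on edge]
    (3,6)@(7, 13): e=[0,40,24] → █  [on edge]
    (4,7)@(9, 15): e=[0,56,8] → █  [on edge]
  covered (10 px):
    · · · · ·
    · █ · · ·
    · █ · · ·
    · █ █ · ·
    · █ █ · ·
    · · █ █ ·
    · · · █ ·
    · · · · █
    · · · · ·

Final: 16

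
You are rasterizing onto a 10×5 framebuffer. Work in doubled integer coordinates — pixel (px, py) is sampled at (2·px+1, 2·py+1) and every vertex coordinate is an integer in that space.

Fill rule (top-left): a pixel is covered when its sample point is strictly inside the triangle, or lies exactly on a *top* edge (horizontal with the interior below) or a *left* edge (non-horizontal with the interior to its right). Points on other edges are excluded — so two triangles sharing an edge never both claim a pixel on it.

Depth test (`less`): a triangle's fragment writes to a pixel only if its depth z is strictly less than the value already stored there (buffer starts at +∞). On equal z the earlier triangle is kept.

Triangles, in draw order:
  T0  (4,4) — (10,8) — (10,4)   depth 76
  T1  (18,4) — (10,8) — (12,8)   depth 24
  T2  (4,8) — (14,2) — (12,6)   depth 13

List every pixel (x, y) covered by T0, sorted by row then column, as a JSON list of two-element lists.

T0:
  2·area = 24  (B↔C swapped to make it positive)
  edge (4, 4)→(10, 4): d=(6,0) top-left  bias=+0
  edge (10, 4)→(10, 8): d=(0,4) right/bottom  bias=-1
  edge (10, 8)→(4, 4): d=(-6,-4) top-left  bias=+0
    (3,2)@(7, 5): e=[6,12,6] → X
    (4,2)@(9, 5): e=[6,4,14] → X
    (5,2)@(11, 5): e=[6,-4,22] → .
    (3,3)@(7, 7): e=[18,12,-6] → .
    (4,3)@(9, 7): e=[18,4,2] → X
    (5,3)@(11, 7): e=[18,-4,10] → .
    (4,4)@(9, 9): e=[30,4,-10] → .
  covered (3 px):
    . . . . . . . . . .
    . . . . . . . . . .
    . . . X X . . . . .
    . . . . X . . . . .
    . . . . . . . . . .
T1:
  2·area = 8  (B↔C swapped to make it positive)
  edge (18, 4)→(12, 8): d=(-6,4) right/bottom  bias=-1
  edge (12, 8)→(10, 8): d=(-2,0) right/bottom  bias=-1
  edge (10, 8)→(18, 4): d=(8,-4) top-left  bias=+0
    (6,3)@(13, 7): e=[2,2,4] → X
    (7,3)@(15, 7): e=[-6,2,12] → .
    (6,4)@(13, 9): e=[-10,-2,20] → .
  covered (1 px):
    . . . . . . . . . .
    . . . . . . . . . .
    . . . . . . . . . .
    . . . . . . X . . .
    . . . . . . . . . .
T2:
  2·area = 28
  edge (4, 8)→(14, 2): d=(10,-6) top-left  bias=+0
  edge (14, 2)→(12, 6): d=(-2,4) right/bottom  bias=-1
  edge (12, 6)→(4, 8): d=(-8,2) right/bottom  bias=-1
    (6,1)@(13, 3): e=[4,2,22] → X
    (7,1)@(15, 3): e=[16,-6,18] → .
    (4,2)@(9, 5): e=[0,14,14] → X  [on edge]
    (5,2)@(11, 5): e=[12,6,10] → X
    (6,2)@(13, 5): e=[24,-2,6] → .
    (3,3)@(7, 7): e=[8,18,2] → X
    (4,3)@(9, 7): e=[20,10,-2] → .
    (5,3)@(11, 7): e=[32,2,-6] → .
    (3,4)@(7, 9): e=[28,14,-14] → .
  covered (4 px):
    . . . . . . . . . .
    . . . . . . X . . .
    . . . . X X . . . .
    . . . X . . . . . .
    . . . . . . . . . .

Answer: [[3,2],[4,2],[4,3]]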